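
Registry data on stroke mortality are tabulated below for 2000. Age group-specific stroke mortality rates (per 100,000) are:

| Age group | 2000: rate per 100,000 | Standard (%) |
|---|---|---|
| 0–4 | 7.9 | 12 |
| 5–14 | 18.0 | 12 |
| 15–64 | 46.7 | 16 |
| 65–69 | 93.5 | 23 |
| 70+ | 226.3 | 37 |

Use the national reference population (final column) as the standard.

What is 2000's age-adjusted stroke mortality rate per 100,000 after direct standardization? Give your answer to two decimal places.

Standard weights: 0.12, 0.12, 0.16, 0.23, 0.37.
Standardized rate: 0.1200×7.9 + 0.1200×18.0 + 0.1600×46.7 + 0.2300×93.5 + 0.3700×226.3 = 115.8160 per 100,000.

115.82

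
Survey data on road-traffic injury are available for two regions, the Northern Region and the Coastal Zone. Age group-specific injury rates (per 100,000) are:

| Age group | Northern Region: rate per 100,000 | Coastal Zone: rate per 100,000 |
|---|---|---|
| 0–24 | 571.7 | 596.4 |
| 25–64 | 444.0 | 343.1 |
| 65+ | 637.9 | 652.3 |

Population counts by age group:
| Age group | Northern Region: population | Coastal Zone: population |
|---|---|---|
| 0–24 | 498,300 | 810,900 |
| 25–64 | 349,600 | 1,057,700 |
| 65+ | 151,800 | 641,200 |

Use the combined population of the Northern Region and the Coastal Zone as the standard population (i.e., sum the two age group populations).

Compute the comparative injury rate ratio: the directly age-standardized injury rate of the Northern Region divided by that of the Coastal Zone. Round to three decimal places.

Combined standard total = 3,509,500; weights = 0.3730, 0.4010, 0.2260.
The Northern Region: 0.3730×571.7 + 0.4010×444.0 + 0.2260×637.9 = 535.4511 per 100,000.
The Coastal Zone: 0.3730×596.4 + 0.4010×343.1 + 0.2260×652.3 = 507.4584 per 100,000.
Ratio = 535.4511 ÷ 507.4584 = 1.05516.

1.055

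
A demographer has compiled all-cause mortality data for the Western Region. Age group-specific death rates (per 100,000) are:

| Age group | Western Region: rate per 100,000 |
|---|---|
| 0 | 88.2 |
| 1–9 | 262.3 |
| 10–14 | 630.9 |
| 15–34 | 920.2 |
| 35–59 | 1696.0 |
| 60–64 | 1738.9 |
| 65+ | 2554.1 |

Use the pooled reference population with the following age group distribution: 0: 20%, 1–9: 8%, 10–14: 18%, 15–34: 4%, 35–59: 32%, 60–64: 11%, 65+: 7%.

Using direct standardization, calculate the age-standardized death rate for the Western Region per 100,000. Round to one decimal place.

1101.8

Standard weights: 0.20, 0.08, 0.18, 0.04, 0.32, 0.11, 0.07.
Standardized rate: 0.2000×88.2 + 0.0800×262.3 + 0.1800×630.9 + 0.0400×920.2 + 0.3200×1696.0 + 0.1100×1738.9 + 0.0700×2554.1 = 1101.7800 per 100,000.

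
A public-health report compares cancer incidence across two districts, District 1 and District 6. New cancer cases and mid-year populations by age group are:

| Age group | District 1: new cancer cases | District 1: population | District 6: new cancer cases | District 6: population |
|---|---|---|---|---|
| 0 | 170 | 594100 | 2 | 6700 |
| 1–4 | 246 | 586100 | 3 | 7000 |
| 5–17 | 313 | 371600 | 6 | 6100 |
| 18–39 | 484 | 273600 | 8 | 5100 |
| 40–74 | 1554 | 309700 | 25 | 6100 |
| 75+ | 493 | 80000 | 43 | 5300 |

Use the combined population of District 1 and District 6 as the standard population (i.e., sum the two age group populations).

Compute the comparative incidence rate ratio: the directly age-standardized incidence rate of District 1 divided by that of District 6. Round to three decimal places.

1.035

Age-specific rates per 100000 for District 1: 28.61, 41.97, 84.23, 176.90, 501.78, 616.25.
For District 6: 29.85, 42.86, 98.36, 156.86, 409.84, 811.32.
Combined standard total = 2251400; weights = 0.2669, 0.2634, 0.1678, 0.1238, 0.1403, 0.0379.
District 1: 0.2669×28.61 + 0.2634×41.97 + 0.1678×84.23 + 0.1238×176.90 + 0.1403×501.78 + 0.0379×616.25 = 148.4536 per 100000.
District 6: 0.2669×29.85 + 0.2634×42.86 + 0.1678×98.36 + 0.1238×156.86 + 0.1403×409.84 + 0.0379×811.32 = 143.4011 per 100000.
Ratio = 148.4536 ÷ 143.4011 = 1.03523.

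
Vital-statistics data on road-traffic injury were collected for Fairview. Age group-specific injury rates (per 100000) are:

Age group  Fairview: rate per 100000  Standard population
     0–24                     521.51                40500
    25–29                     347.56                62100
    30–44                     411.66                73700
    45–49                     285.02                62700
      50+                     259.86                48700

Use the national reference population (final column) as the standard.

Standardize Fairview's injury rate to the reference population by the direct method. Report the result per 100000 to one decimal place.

Standard total = 287700; weights = 0.1408, 0.2158, 0.2562, 0.2179, 0.1693.
Standardized rate: 0.1408×521.51 + 0.2158×347.56 + 0.2562×411.66 + 0.2179×285.02 + 0.1693×259.86 = 359.9927 per 100000.

360.0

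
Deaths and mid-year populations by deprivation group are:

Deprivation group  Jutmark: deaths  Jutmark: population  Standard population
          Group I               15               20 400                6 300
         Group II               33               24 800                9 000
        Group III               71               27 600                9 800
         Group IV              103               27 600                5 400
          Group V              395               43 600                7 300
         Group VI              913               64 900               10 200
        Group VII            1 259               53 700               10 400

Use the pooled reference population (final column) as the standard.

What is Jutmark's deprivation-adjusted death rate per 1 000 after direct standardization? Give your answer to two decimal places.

8.83

Deprivation-specific rates per 1 000 for Jutmark: 0.735, 1.331, 2.572, 3.732, 9.060, 14.068, 23.445.
Standard total = 58 400; weights = 0.1079, 0.1541, 0.1678, 0.0925, 0.1250, 0.1747, 0.1781.
Standardized rate: 0.1079×0.735 + 0.1541×1.331 + 0.1678×2.572 + 0.0925×3.732 + 0.1250×9.060 + 0.1747×14.068 + 0.1781×23.445 = 8.8258 per 1 000.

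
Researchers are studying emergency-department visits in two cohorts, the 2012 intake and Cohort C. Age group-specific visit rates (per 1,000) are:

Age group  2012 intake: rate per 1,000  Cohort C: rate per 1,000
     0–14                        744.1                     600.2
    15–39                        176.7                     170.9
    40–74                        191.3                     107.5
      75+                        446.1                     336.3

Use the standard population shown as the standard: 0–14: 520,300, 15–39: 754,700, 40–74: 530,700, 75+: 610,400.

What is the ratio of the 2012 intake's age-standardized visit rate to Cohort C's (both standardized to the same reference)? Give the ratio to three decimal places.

1.271

Standard total = 2,416,100; weights = 0.2153, 0.3124, 0.2197, 0.2526.
The 2012 intake: 0.2153×744.1 + 0.3124×176.7 + 0.2197×191.3 + 0.2526×446.1 = 370.1557 per 1,000.
Cohort C: 0.2153×600.2 + 0.3124×170.9 + 0.2197×107.5 + 0.2526×336.3 = 291.2090 per 1,000.
Ratio = 370.1557 ÷ 291.2090 = 1.27110.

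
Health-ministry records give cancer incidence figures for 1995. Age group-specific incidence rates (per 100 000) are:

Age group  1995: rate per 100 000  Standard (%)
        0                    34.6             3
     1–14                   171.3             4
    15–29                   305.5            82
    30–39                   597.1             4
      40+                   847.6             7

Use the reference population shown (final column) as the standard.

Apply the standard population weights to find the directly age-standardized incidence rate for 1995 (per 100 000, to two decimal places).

341.62

Standard weights: 0.03, 0.04, 0.82, 0.04, 0.07.
Standardized rate: 0.0300×34.6 + 0.0400×171.3 + 0.8200×305.5 + 0.0400×597.1 + 0.0700×847.6 = 341.6160 per 100 000.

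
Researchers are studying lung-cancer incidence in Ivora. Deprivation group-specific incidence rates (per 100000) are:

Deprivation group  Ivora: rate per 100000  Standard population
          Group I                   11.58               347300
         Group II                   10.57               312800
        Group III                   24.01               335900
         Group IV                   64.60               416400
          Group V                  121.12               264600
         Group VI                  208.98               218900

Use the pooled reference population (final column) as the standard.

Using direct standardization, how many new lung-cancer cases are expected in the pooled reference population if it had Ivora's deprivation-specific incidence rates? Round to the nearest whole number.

1201

Expected new lung-cancer cases = Σ (standard pop × deprivation-specific rate ÷ 100000)
= 347300×11.58/100000 + 312800×10.57/100000 + 335900×24.01/100000 + 416400×64.60/100000 + 264600×121.12/100000 + 218900×208.98/100000
= 40.22 + 33.06 + 80.65 + 268.99 + 320.48 + 457.46 = 1200.87.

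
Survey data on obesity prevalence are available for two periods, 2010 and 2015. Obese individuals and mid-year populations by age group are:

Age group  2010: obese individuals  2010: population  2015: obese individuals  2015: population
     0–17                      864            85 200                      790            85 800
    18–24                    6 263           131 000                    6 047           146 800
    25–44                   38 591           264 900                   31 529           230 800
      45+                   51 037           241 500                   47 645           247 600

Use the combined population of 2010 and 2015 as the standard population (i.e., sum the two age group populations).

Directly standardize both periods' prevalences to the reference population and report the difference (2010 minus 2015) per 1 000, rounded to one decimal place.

11.0

Age-specific rates per 1 000 for 2010: 10.141, 47.809, 145.681, 211.333.
For 2015: 9.207, 41.192, 136.607, 192.427.
Combined standard total = 1 433 600; weights = 0.1193, 0.1938, 0.3458, 0.3412.
2010: 0.1193×10.141 + 0.1938×47.809 + 0.3458×145.681 + 0.3412×211.333 = 132.9470 per 1 000.
2015: 0.1193×9.207 + 0.1938×41.192 + 0.3458×136.607 + 0.3412×192.427 = 121.9658 per 1 000.
Difference = 132.9470 − 121.9658 = 10.9812.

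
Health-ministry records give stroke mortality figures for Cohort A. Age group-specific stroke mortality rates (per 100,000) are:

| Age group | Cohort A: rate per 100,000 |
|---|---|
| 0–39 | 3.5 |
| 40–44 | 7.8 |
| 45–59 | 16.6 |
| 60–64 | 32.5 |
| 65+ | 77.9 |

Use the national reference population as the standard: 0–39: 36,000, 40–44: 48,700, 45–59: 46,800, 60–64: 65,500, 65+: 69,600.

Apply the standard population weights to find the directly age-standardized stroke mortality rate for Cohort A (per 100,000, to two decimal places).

33.13

Standard total = 266,600; weights = 0.1350, 0.1827, 0.1755, 0.2457, 0.2611.
Standardized rate: 0.1350×3.5 + 0.1827×7.8 + 0.1755×16.6 + 0.2457×32.5 + 0.2611×77.9 = 33.1333 per 100,000.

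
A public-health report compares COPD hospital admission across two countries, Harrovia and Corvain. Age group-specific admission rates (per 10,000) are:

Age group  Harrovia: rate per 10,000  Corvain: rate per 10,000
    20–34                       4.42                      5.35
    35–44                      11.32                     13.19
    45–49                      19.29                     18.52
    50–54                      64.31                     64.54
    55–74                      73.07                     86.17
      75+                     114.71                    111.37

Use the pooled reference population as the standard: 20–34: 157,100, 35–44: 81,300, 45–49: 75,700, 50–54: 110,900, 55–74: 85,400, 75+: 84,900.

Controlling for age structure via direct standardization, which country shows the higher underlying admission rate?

Corvain

Standard total = 595,300; weights = 0.2639, 0.1366, 0.1272, 0.1863, 0.1435, 0.1426.
Harrovia: 0.2639×4.42 + 0.1366×11.32 + 0.1272×19.29 + 0.1863×64.31 + 0.1435×73.07 + 0.1426×114.71 = 43.9879 per 10,000.
Corvain: 0.2639×5.35 + 0.1366×13.19 + 0.1272×18.52 + 0.1863×64.54 + 0.1435×86.17 + 0.1426×111.37 = 45.8366 per 10,000.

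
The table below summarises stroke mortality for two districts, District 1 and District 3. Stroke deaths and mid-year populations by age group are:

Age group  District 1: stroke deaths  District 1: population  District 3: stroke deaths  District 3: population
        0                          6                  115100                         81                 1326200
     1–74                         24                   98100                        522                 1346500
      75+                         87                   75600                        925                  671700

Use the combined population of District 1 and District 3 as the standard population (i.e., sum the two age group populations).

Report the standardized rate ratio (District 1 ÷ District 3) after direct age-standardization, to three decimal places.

0.768

Age-specific rates per 100000 for District 1: 5.21, 24.46, 115.08.
For District 3: 6.11, 38.77, 137.71.
Combined standard total = 3633200; weights = 0.3967, 0.3976, 0.2057.
District 1: 0.3967×5.21 + 0.3976×24.46 + 0.2057×115.08 = 35.4657 per 100000.
District 3: 0.3967×6.11 + 0.3976×38.77 + 0.2057×137.71 = 46.1623 per 100000.
Ratio = 35.4657 ÷ 46.1623 = 0.76828.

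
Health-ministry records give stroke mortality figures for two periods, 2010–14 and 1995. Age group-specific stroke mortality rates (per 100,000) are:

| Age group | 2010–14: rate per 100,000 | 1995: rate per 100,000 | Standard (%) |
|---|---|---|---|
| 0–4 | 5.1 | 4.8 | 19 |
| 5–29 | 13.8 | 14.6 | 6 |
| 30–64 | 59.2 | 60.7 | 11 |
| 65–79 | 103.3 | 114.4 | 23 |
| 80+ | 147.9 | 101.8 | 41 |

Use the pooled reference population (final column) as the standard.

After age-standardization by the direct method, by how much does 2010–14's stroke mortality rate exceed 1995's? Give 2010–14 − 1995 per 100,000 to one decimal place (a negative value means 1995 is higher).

16.2

Standard weights: 0.19, 0.06, 0.11, 0.23, 0.41.
2010–14: 0.1900×5.1 + 0.0600×13.8 + 0.1100×59.2 + 0.2300×103.3 + 0.4100×147.9 = 92.7070 per 100,000.
1995: 0.1900×4.8 + 0.0600×14.6 + 0.1100×60.7 + 0.2300×114.4 + 0.4100×101.8 = 76.5150 per 100,000.
Difference = 92.7070 − 76.5150 = 16.1920.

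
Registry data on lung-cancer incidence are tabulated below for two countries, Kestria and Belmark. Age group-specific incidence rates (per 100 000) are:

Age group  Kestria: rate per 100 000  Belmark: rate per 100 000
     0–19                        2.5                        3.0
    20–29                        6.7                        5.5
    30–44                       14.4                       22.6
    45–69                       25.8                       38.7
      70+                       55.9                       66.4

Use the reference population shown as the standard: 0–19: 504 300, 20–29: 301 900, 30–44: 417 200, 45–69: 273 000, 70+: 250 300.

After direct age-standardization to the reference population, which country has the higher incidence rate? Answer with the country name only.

Belmark

Standard total = 1 746 700; weights = 0.2887, 0.1728, 0.2389, 0.1563, 0.1433.
Kestria: 0.2887×2.5 + 0.1728×6.7 + 0.2389×14.4 + 0.1563×25.8 + 0.1433×55.9 = 17.3621 per 100 000.
Belmark: 0.2887×3.0 + 0.1728×5.5 + 0.2389×22.6 + 0.1563×38.7 + 0.1433×66.4 = 22.7784 per 100 000.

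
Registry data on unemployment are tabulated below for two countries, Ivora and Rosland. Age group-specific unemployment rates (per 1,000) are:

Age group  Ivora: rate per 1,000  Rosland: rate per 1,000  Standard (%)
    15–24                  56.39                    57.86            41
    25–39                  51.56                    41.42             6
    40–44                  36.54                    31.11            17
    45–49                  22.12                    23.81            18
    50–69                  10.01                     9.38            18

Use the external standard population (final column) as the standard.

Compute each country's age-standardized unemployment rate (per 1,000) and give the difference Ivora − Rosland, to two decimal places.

0.74

Standard weights: 0.41, 0.06, 0.17, 0.18, 0.18.
Ivora: 0.4100×56.39 + 0.0600×51.56 + 0.1700×36.54 + 0.1800×22.12 + 0.1800×10.01 = 38.2087 per 1,000.
Rosland: 0.4100×57.86 + 0.0600×41.42 + 0.1700×31.11 + 0.1800×23.81 + 0.1800×9.38 = 37.4707 per 1,000.
Difference = 38.2087 − 37.4707 = 0.7380.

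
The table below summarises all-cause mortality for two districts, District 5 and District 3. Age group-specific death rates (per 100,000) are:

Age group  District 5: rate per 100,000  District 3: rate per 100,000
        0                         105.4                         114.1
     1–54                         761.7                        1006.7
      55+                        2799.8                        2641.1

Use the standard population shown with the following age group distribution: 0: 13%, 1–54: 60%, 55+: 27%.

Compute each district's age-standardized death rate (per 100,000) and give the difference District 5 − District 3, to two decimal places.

-105.28

Standard weights: 0.13, 0.60, 0.27.
District 5: 0.1300×105.4 + 0.6000×761.7 + 0.2700×2799.8 = 1226.6680 per 100,000.
District 3: 0.1300×114.1 + 0.6000×1006.7 + 0.2700×2641.1 = 1331.9500 per 100,000.
Difference = 1226.6680 − 1331.9500 = -105.2820.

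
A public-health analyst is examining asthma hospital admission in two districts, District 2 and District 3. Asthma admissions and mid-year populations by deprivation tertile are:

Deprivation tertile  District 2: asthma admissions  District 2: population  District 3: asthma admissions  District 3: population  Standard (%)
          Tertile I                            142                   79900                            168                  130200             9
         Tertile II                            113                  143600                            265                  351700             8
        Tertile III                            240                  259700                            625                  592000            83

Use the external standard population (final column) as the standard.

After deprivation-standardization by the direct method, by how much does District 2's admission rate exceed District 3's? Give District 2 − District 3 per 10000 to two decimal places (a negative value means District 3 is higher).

-0.63

Deprivation-specific rates per 10000 for District 2: 17.77, 7.87, 9.24.
For District 3: 12.90, 7.53, 10.56.
Standard weights: 0.09, 0.08, 0.83.
District 2: 0.0900×17.77 + 0.0800×7.87 + 0.8300×9.24 = 9.8994 per 10000.
District 3: 0.0900×12.90 + 0.0800×7.53 + 0.8300×10.56 = 10.5267 per 10000.
Difference = 9.8994 − 10.5267 = -0.6273.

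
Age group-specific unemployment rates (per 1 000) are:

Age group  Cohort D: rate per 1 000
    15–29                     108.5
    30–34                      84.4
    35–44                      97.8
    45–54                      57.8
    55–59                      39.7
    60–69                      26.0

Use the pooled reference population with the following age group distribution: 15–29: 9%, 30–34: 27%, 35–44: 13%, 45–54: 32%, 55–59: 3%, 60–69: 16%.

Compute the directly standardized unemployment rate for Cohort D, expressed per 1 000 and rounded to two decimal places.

69.11

Standard weights: 0.09, 0.27, 0.13, 0.32, 0.03, 0.16.
Standardized rate: 0.0900×108.5 + 0.2700×84.4 + 0.1300×97.8 + 0.3200×57.8 + 0.0300×39.7 + 0.1600×26.0 = 69.1140 per 1 000.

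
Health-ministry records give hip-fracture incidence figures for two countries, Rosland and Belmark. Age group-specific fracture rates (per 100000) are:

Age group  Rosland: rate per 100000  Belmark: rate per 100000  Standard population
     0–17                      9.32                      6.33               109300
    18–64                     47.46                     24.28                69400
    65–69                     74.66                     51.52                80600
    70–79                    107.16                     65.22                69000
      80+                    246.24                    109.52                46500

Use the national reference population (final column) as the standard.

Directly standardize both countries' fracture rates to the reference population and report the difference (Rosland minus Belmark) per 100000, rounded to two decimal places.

34.82

Standard total = 374800; weights = 0.2916, 0.1852, 0.2150, 0.1841, 0.1241.
Rosland: 0.2916×9.32 + 0.1852×47.46 + 0.2150×74.66 + 0.1841×107.16 + 0.1241×246.24 = 77.8394 per 100000.
Belmark: 0.2916×6.33 + 0.1852×24.28 + 0.2150×51.52 + 0.1841×65.22 + 0.1241×109.52 = 43.0157 per 100000.
Difference = 77.8394 − 43.0157 = 34.8237.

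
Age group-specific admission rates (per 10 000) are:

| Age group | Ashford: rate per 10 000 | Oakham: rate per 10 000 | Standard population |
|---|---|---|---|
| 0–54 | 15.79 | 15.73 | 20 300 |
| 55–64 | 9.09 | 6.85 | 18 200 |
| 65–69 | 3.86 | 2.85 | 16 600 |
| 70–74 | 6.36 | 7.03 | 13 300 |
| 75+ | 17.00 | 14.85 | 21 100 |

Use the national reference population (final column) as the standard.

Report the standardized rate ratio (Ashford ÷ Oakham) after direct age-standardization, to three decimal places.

1.106

Standard total = 89 500; weights = 0.2268, 0.2034, 0.1855, 0.1486, 0.2358.
Ashford: 0.2268×15.79 + 0.2034×9.09 + 0.1855×3.86 + 0.1486×6.36 + 0.2358×17.00 = 11.0988 per 10 000.
Oakham: 0.2268×15.73 + 0.2034×6.85 + 0.1855×2.85 + 0.1486×7.03 + 0.2358×14.85 = 10.0350 per 10 000.
Ratio = 11.0988 ÷ 10.0350 = 1.10600.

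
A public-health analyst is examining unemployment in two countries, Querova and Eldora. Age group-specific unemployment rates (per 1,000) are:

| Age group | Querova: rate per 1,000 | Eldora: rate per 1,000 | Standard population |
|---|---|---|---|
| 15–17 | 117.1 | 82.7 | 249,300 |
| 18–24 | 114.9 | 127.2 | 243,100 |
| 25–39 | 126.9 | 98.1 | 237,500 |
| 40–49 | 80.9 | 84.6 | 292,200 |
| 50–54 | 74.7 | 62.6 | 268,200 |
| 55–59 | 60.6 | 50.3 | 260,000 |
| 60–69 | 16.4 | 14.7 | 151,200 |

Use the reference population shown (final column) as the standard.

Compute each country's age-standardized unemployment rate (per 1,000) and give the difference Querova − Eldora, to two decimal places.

Standard total = 1,701,500; weights = 0.1465, 0.1429, 0.1396, 0.1717, 0.1576, 0.1528, 0.0889.
Querova: 0.1465×117.1 + 0.1429×114.9 + 0.1396×126.9 + 0.1717×80.9 + 0.1576×74.7 + 0.1528×60.6 + 0.0889×16.4 = 87.6716 per 1,000.
Eldora: 0.1465×82.7 + 0.1429×127.2 + 0.1396×98.1 + 0.1717×84.6 + 0.1576×62.6 + 0.1528×50.3 + 0.0889×14.7 = 77.3719 per 1,000.
Difference = 87.6716 − 77.3719 = 10.2997.

10.30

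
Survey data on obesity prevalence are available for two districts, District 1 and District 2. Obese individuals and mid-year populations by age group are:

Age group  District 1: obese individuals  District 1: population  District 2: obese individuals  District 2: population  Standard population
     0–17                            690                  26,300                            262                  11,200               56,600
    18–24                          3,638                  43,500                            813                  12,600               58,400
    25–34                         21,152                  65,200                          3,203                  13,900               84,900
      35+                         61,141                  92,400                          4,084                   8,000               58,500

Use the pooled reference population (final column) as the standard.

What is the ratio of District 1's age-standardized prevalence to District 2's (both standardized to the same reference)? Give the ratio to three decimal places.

1.332

Age-specific rates per 1,000 for District 1: 26.236, 83.632, 324.417, 661.699.
For District 2: 23.393, 64.524, 230.432, 510.500.
Standard total = 258,400; weights = 0.2190, 0.2260, 0.3286, 0.2264.
District 1: 0.2190×26.236 + 0.2260×83.632 + 0.3286×324.417 + 0.2264×661.699 = 281.0429 per 1,000.
District 2: 0.2190×23.393 + 0.2260×64.524 + 0.3286×230.432 + 0.2264×510.500 = 210.9912 per 1,000.
Ratio = 281.0429 ÷ 210.9912 = 1.33201.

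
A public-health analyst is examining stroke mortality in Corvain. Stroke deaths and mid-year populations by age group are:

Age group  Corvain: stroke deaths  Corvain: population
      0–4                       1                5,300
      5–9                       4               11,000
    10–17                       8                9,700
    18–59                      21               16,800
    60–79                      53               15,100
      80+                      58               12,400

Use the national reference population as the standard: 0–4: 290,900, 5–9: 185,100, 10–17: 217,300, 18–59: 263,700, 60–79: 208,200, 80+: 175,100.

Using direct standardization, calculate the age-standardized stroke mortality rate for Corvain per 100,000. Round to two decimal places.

Age-specific rates per 100,000 for Corvain: 18.87, 36.36, 82.47, 125.00, 350.99, 467.74.
Standard total = 1,340,300; weights = 0.2170, 0.1381, 0.1621, 0.1967, 0.1553, 0.1306.
Standardized rate: 0.2170×18.87 + 0.1381×36.36 + 0.1621×82.47 + 0.1967×125.00 + 0.1553×350.99 + 0.1306×467.74 = 162.7115 per 100,000.

162.71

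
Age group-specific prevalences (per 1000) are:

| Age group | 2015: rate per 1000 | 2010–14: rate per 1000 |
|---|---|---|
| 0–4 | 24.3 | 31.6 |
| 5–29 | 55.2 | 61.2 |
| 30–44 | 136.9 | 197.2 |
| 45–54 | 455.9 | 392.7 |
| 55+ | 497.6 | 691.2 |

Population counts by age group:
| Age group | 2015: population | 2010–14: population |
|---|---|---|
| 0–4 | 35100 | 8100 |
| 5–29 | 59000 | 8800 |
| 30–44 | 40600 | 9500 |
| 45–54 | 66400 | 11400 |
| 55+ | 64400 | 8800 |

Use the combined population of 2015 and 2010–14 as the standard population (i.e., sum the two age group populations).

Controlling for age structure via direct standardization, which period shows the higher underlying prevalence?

Combined standard total = 312100; weights = 0.1384, 0.2172, 0.1605, 0.2493, 0.2345.
2015: 0.1384×24.3 + 0.2172×55.2 + 0.1605×136.9 + 0.2493×455.9 + 0.2345×497.6 = 267.6846 per 1000.
2010–14: 0.1384×31.6 + 0.2172×61.2 + 0.1605×197.2 + 0.2493×392.7 + 0.2345×691.2 = 309.3307 per 1000.

2010–14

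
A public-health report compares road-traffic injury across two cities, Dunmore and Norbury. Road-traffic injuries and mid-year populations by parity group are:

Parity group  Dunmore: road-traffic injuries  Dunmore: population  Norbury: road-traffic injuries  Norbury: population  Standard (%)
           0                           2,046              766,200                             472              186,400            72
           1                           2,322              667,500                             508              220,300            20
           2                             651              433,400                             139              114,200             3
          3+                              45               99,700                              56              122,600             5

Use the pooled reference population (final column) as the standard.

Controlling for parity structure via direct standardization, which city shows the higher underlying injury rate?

Parity-specific rates per 100,000 for Dunmore: 267.03, 347.87, 150.21, 45.14.
For Norbury: 253.22, 230.59, 121.72, 45.68.
Standard weights: 0.72, 0.20, 0.03, 0.05.
Dunmore: 0.7200×267.03 + 0.2000×347.87 + 0.0300×150.21 + 0.0500×45.14 = 268.5992 per 100,000.
Norbury: 0.7200×253.22 + 0.2000×230.59 + 0.0300×121.72 + 0.0500×45.68 = 234.3719 per 100,000.

Dunmore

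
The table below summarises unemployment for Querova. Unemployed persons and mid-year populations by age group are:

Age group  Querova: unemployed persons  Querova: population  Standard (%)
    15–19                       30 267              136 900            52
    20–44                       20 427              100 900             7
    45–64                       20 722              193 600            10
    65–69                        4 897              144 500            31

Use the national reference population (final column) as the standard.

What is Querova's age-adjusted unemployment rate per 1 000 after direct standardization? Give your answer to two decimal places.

150.35

Age-specific rates per 1 000 for Querova: 221.088, 202.448, 107.035, 33.889.
Standard weights: 0.52, 0.07, 0.10, 0.31.
Standardized rate: 0.5200×221.088 + 0.0700×202.448 + 0.1000×107.035 + 0.3100×33.889 = 150.3465 per 1 000.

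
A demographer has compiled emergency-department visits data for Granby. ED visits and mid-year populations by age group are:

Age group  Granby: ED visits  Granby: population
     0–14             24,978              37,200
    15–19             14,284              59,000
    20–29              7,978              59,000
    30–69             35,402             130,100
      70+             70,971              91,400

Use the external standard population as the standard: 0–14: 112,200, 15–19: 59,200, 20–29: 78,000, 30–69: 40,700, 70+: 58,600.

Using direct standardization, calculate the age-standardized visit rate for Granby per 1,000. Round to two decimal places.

Age-specific rates per 1,000 for Granby: 671.452, 242.102, 135.220, 272.114, 776.488.
Standard total = 348,700; weights = 0.3218, 0.1698, 0.2237, 0.1167, 0.1681.
Standardized rate: 0.3218×671.452 + 0.1698×242.102 + 0.2237×135.220 + 0.1167×272.114 + 0.1681×776.488 = 449.6521 per 1,000.

449.65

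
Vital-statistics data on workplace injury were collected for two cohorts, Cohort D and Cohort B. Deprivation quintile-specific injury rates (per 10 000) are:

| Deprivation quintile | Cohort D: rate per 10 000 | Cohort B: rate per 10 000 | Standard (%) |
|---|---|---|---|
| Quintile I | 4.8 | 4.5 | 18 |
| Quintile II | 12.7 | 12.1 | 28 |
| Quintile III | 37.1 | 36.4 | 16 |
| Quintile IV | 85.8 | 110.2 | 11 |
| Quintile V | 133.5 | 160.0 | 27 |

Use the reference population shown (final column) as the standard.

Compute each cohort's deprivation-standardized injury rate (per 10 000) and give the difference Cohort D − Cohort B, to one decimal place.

-9.5

Standard weights: 0.18, 0.28, 0.16, 0.11, 0.27.
Cohort D: 0.1800×4.8 + 0.2800×12.7 + 0.1600×37.1 + 0.1100×85.8 + 0.2700×133.5 = 55.8390 per 10 000.
Cohort B: 0.1800×4.5 + 0.2800×12.1 + 0.1600×36.4 + 0.1100×110.2 + 0.2700×160.0 = 65.3440 per 10 000.
Difference = 55.8390 − 65.3440 = -9.5050.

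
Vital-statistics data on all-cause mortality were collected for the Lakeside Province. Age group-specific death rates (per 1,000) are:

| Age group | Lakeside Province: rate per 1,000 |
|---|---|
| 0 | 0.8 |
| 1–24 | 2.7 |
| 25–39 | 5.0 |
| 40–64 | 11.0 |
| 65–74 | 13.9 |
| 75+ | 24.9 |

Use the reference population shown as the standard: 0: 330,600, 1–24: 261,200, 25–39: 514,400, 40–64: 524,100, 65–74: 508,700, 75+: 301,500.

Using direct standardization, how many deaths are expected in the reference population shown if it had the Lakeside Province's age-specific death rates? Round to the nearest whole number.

Expected deaths = Σ (standard pop × age-specific rate ÷ 1,000)
= 330,600×0.8/1,000 + 261,200×2.7/1,000 + 514,400×5.0/1,000 + 524,100×11.0/1,000 + 508,700×13.9/1,000 + 301,500×24.9/1,000
= 264.48 + 705.24 + 2572.00 + 5765.10 + 7070.93 + 7507.35 = 23885.10.

23885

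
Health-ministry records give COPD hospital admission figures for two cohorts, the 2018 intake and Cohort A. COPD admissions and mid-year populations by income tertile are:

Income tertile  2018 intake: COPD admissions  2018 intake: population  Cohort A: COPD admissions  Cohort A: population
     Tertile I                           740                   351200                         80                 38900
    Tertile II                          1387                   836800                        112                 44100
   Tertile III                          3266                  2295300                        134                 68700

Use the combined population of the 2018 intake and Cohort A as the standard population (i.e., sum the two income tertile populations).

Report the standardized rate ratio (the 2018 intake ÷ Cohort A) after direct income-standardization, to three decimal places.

0.738

Income-specific rates per 10000 for the 2018 intake: 21.07, 16.58, 14.23.
For Cohort A: 20.57, 25.40, 19.51.
Combined standard total = 3635000; weights = 0.1073, 0.2423, 0.6503.
The 2018 intake: 0.1073×21.07 + 0.2423×16.58 + 0.6503×14.23 = 15.5318 per 10000.
Cohort A: 0.1073×20.57 + 0.2423×25.40 + 0.6503×19.51 = 21.0467 per 10000.
Ratio = 15.5318 ÷ 21.0467 = 0.73797.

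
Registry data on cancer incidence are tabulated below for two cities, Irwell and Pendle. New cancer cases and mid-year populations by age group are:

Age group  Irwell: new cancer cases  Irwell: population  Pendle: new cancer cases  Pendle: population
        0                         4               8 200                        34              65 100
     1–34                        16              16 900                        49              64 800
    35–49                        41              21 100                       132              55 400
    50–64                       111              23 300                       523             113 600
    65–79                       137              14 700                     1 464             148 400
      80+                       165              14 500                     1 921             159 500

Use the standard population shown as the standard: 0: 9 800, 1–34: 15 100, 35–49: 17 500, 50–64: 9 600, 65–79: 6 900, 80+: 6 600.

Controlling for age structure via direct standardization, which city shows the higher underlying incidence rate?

Pendle

Age-specific rates per 100 000 for Irwell: 48.78, 94.67, 194.31, 476.39, 931.97, 1137.93.
For Pendle: 52.23, 75.62, 238.27, 460.39, 986.52, 1204.39.
Standard total = 65 500; weights = 0.1496, 0.2305, 0.2672, 0.1466, 0.1053, 0.1008.
Irwell: 0.1496×48.78 + 0.2305×94.67 + 0.2672×194.31 + 0.1466×476.39 + 0.1053×931.97 + 0.1008×1137.93 = 363.7016 per 100 000.
Pendle: 0.1496×52.23 + 0.2305×75.62 + 0.2672×238.27 + 0.1466×460.39 + 0.1053×986.52 + 0.1008×1204.39 = 381.6644 per 100 000.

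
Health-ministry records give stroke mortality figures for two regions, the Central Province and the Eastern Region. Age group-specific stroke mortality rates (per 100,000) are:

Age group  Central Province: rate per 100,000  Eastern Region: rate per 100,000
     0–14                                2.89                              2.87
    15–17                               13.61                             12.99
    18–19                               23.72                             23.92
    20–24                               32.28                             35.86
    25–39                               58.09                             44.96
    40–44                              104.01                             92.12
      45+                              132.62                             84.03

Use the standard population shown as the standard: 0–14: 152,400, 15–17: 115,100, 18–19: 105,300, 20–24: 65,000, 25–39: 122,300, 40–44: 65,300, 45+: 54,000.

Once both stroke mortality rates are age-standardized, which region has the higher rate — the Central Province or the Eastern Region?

Standard total = 679,400; weights = 0.2243, 0.1694, 0.1550, 0.0957, 0.1800, 0.0961, 0.0795.
The Central Province: 0.2243×2.89 + 0.1694×13.61 + 0.1550×23.72 + 0.0957×32.28 + 0.1800×58.09 + 0.0961×104.01 + 0.0795×132.62 = 40.7133 per 100,000.
The Eastern Region: 0.2243×2.87 + 0.1694×12.99 + 0.1550×23.92 + 0.0957×35.86 + 0.1800×44.96 + 0.0961×92.12 + 0.0795×84.03 = 33.6089 per 100,000.

Central Province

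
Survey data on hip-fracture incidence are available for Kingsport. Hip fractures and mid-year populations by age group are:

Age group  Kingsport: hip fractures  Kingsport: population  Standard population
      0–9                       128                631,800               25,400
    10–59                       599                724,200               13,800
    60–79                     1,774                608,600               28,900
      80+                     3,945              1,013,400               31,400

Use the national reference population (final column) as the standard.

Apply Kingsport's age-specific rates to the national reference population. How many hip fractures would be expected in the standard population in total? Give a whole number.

223

Age-specific rates per 100,000 for Kingsport: 20.26, 82.71, 291.49, 389.28.
Expected hip fractures = Σ (standard pop × age-specific rate ÷ 100,000)
= 25,400×20.26/100,000 + 13,800×82.71/100,000 + 28,900×291.49/100,000 + 31,400×389.28/100,000
= 5.15 + 11.41 + 84.24 + 122.24 = 223.04.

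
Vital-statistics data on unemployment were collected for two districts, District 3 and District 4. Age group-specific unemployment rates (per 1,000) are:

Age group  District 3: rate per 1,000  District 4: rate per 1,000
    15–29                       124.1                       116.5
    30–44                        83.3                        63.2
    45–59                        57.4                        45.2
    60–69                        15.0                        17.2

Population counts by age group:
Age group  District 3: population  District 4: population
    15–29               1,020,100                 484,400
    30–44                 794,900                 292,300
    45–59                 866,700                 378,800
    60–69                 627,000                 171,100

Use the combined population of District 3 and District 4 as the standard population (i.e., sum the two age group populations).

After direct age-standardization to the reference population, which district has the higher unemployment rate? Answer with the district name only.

District 3

Combined standard total = 4,635,300; weights = 0.3246, 0.2345, 0.2687, 0.1722.
District 3: 0.3246×124.1 + 0.2345×83.3 + 0.2687×57.4 + 0.1722×15.0 = 77.8235 per 1,000.
District 4: 0.3246×116.5 + 0.2345×63.2 + 0.2687×45.2 + 0.1722×17.2 = 67.7430 per 1,000.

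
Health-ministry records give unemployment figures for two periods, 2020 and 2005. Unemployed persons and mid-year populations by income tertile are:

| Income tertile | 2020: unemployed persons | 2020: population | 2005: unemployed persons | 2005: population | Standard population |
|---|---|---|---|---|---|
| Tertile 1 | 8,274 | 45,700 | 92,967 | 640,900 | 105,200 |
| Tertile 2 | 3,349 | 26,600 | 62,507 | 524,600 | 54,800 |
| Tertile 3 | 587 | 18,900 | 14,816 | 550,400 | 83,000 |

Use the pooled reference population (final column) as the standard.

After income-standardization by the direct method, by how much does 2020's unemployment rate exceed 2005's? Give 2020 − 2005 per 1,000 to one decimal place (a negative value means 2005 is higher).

Income-specific rates per 1,000 for 2020: 181.050, 125.902, 31.058.
For 2005: 145.057, 119.152, 26.919.
Standard total = 243,000; weights = 0.4329, 0.2255, 0.3416.
2020: 0.4329×181.050 + 0.2255×125.902 + 0.3416×31.058 = 117.3818 per 1,000.
2005: 0.4329×145.057 + 0.2255×119.152 + 0.3416×26.919 = 98.8632 per 1,000.
Difference = 117.3818 − 98.8632 = 18.5186.

18.5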